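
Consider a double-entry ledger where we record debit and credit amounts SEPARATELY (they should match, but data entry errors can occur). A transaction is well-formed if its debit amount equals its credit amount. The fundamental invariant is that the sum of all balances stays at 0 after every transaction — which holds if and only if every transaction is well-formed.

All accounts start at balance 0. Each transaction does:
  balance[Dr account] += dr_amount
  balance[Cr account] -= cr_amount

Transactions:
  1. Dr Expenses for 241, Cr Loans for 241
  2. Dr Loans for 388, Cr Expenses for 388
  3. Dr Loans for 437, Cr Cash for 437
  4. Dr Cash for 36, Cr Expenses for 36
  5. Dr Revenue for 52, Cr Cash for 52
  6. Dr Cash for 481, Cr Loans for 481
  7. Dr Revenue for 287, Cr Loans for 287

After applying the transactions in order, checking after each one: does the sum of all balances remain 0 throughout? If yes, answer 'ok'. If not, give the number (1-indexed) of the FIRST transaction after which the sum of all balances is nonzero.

Answer: ok

Derivation:
After txn 1: dr=241 cr=241 sum_balances=0
After txn 2: dr=388 cr=388 sum_balances=0
After txn 3: dr=437 cr=437 sum_balances=0
After txn 4: dr=36 cr=36 sum_balances=0
After txn 5: dr=52 cr=52 sum_balances=0
After txn 6: dr=481 cr=481 sum_balances=0
After txn 7: dr=287 cr=287 sum_balances=0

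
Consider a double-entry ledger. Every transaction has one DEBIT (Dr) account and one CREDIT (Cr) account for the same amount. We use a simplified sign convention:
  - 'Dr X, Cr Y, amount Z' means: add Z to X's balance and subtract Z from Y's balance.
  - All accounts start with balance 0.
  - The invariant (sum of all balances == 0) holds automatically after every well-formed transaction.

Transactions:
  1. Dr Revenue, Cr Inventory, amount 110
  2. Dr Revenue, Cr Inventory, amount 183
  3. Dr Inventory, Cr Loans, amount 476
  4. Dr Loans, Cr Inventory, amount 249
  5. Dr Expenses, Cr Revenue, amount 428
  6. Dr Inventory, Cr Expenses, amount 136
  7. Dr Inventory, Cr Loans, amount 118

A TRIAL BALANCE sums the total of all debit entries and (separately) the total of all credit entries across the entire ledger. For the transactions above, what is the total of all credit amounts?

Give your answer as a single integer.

Answer: 1700

Derivation:
Txn 1: credit+=110
Txn 2: credit+=183
Txn 3: credit+=476
Txn 4: credit+=249
Txn 5: credit+=428
Txn 6: credit+=136
Txn 7: credit+=118
Total credits = 1700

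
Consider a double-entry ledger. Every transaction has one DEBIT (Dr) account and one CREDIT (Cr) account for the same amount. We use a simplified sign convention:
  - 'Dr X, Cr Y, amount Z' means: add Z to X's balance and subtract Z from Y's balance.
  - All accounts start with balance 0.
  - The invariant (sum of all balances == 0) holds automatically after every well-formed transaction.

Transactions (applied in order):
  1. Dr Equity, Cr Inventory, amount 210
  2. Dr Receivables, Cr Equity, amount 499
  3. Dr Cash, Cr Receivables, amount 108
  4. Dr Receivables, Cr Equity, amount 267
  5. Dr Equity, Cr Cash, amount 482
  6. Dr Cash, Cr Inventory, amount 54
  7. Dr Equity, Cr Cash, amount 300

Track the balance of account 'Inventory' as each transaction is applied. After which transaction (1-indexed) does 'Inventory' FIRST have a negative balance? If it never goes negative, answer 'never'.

After txn 1: Inventory=-210

Answer: 1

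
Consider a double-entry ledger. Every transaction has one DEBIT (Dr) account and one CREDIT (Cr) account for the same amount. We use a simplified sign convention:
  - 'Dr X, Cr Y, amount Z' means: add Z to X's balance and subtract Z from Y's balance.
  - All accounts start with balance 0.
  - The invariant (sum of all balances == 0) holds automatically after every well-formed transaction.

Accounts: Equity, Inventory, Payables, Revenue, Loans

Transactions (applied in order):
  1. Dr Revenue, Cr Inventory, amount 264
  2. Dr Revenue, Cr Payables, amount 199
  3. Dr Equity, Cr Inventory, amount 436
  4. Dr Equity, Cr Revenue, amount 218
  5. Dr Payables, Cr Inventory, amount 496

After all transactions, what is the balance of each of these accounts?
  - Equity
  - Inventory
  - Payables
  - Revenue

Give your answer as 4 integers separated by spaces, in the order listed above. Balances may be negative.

Answer: 654 -1196 297 245

Derivation:
After txn 1 (Dr Revenue, Cr Inventory, amount 264): Inventory=-264 Revenue=264
After txn 2 (Dr Revenue, Cr Payables, amount 199): Inventory=-264 Payables=-199 Revenue=463
After txn 3 (Dr Equity, Cr Inventory, amount 436): Equity=436 Inventory=-700 Payables=-199 Revenue=463
After txn 4 (Dr Equity, Cr Revenue, amount 218): Equity=654 Inventory=-700 Payables=-199 Revenue=245
After txn 5 (Dr Payables, Cr Inventory, amount 496): Equity=654 Inventory=-1196 Payables=297 Revenue=245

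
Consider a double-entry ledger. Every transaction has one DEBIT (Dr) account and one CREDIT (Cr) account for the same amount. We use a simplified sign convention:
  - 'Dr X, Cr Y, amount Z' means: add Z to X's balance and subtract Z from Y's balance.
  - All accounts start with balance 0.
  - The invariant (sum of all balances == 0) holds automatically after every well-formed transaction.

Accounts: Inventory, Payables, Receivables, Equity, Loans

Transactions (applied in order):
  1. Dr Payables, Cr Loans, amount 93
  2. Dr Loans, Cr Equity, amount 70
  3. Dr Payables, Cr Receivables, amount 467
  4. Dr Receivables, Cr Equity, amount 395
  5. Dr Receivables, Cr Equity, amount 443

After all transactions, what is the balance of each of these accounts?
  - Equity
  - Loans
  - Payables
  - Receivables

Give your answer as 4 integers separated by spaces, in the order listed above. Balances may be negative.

After txn 1 (Dr Payables, Cr Loans, amount 93): Loans=-93 Payables=93
After txn 2 (Dr Loans, Cr Equity, amount 70): Equity=-70 Loans=-23 Payables=93
After txn 3 (Dr Payables, Cr Receivables, amount 467): Equity=-70 Loans=-23 Payables=560 Receivables=-467
After txn 4 (Dr Receivables, Cr Equity, amount 395): Equity=-465 Loans=-23 Payables=560 Receivables=-72
After txn 5 (Dr Receivables, Cr Equity, amount 443): Equity=-908 Loans=-23 Payables=560 Receivables=371

Answer: -908 -23 560 371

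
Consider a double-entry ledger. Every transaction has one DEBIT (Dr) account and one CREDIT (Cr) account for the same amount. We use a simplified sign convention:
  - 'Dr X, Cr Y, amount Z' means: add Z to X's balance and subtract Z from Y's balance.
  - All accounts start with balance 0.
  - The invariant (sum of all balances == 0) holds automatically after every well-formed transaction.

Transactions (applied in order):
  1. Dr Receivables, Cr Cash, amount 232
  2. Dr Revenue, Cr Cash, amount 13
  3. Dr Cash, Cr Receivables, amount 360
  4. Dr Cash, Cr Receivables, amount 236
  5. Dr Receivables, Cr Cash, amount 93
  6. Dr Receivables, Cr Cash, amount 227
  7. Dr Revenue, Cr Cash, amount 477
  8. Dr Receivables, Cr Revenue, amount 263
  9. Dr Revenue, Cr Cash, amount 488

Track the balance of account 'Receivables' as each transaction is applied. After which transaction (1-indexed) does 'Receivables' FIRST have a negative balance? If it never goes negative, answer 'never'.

Answer: 3

Derivation:
After txn 1: Receivables=232
After txn 2: Receivables=232
After txn 3: Receivables=-128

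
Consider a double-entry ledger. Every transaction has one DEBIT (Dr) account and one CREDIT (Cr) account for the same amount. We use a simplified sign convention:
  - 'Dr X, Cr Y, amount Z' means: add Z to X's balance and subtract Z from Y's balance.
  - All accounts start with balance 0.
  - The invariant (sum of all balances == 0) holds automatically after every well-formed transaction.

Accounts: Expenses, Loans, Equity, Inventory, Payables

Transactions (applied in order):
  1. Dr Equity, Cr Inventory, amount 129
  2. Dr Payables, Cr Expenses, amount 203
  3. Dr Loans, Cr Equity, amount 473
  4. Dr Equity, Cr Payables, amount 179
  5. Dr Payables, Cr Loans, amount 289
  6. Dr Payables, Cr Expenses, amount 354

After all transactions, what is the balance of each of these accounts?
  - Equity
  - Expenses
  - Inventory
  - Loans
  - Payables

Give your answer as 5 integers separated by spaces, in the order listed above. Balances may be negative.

Answer: -165 -557 -129 184 667

Derivation:
After txn 1 (Dr Equity, Cr Inventory, amount 129): Equity=129 Inventory=-129
After txn 2 (Dr Payables, Cr Expenses, amount 203): Equity=129 Expenses=-203 Inventory=-129 Payables=203
After txn 3 (Dr Loans, Cr Equity, amount 473): Equity=-344 Expenses=-203 Inventory=-129 Loans=473 Payables=203
After txn 4 (Dr Equity, Cr Payables, amount 179): Equity=-165 Expenses=-203 Inventory=-129 Loans=473 Payables=24
After txn 5 (Dr Payables, Cr Loans, amount 289): Equity=-165 Expenses=-203 Inventory=-129 Loans=184 Payables=313
After txn 6 (Dr Payables, Cr Expenses, amount 354): Equity=-165 Expenses=-557 Inventory=-129 Loans=184 Payables=667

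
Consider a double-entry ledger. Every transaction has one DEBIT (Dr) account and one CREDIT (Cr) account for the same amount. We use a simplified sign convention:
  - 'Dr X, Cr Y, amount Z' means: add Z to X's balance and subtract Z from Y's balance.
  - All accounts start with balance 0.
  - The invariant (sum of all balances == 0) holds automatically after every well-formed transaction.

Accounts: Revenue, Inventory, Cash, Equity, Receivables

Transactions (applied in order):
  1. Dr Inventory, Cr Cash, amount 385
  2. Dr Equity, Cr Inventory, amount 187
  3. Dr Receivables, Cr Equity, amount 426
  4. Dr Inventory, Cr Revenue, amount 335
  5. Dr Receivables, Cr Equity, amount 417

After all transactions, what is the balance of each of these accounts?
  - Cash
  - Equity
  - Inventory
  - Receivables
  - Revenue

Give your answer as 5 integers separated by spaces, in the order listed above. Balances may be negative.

After txn 1 (Dr Inventory, Cr Cash, amount 385): Cash=-385 Inventory=385
After txn 2 (Dr Equity, Cr Inventory, amount 187): Cash=-385 Equity=187 Inventory=198
After txn 3 (Dr Receivables, Cr Equity, amount 426): Cash=-385 Equity=-239 Inventory=198 Receivables=426
After txn 4 (Dr Inventory, Cr Revenue, amount 335): Cash=-385 Equity=-239 Inventory=533 Receivables=426 Revenue=-335
After txn 5 (Dr Receivables, Cr Equity, amount 417): Cash=-385 Equity=-656 Inventory=533 Receivables=843 Revenue=-335

Answer: -385 -656 533 843 -335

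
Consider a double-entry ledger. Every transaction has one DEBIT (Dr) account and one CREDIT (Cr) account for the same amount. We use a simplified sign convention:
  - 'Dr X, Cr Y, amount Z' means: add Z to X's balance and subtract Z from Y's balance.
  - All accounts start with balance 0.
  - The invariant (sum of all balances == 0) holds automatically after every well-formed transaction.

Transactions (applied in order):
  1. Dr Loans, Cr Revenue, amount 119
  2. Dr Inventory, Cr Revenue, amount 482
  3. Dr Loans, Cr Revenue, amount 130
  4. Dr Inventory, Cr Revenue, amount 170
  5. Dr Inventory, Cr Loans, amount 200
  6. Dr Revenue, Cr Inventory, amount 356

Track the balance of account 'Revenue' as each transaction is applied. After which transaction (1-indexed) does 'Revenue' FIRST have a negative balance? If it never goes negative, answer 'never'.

Answer: 1

Derivation:
After txn 1: Revenue=-119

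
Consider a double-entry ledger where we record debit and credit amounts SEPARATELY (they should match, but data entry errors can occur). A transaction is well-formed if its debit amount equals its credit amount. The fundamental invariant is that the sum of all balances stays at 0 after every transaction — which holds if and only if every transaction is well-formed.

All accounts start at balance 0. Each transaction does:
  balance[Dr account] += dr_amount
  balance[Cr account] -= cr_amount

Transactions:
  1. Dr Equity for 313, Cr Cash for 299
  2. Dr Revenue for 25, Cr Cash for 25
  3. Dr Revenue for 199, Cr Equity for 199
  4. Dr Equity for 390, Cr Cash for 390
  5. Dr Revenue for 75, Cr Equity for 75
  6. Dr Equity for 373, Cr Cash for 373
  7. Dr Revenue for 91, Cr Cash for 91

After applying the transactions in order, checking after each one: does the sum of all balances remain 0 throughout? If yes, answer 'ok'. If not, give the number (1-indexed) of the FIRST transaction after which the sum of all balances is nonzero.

After txn 1: dr=313 cr=299 sum_balances=14
After txn 2: dr=25 cr=25 sum_balances=14
After txn 3: dr=199 cr=199 sum_balances=14
After txn 4: dr=390 cr=390 sum_balances=14
After txn 5: dr=75 cr=75 sum_balances=14
After txn 6: dr=373 cr=373 sum_balances=14
After txn 7: dr=91 cr=91 sum_balances=14

Answer: 1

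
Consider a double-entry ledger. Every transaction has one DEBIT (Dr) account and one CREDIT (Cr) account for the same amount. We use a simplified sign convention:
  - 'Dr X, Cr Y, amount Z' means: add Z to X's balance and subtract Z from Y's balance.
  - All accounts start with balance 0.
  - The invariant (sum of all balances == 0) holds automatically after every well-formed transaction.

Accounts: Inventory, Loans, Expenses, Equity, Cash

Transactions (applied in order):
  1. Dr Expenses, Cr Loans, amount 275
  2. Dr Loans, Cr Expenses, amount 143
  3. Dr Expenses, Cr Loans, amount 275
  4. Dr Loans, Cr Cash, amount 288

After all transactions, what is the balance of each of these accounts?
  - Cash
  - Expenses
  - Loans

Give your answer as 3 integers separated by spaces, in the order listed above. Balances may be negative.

After txn 1 (Dr Expenses, Cr Loans, amount 275): Expenses=275 Loans=-275
After txn 2 (Dr Loans, Cr Expenses, amount 143): Expenses=132 Loans=-132
After txn 3 (Dr Expenses, Cr Loans, amount 275): Expenses=407 Loans=-407
After txn 4 (Dr Loans, Cr Cash, amount 288): Cash=-288 Expenses=407 Loans=-119

Answer: -288 407 -119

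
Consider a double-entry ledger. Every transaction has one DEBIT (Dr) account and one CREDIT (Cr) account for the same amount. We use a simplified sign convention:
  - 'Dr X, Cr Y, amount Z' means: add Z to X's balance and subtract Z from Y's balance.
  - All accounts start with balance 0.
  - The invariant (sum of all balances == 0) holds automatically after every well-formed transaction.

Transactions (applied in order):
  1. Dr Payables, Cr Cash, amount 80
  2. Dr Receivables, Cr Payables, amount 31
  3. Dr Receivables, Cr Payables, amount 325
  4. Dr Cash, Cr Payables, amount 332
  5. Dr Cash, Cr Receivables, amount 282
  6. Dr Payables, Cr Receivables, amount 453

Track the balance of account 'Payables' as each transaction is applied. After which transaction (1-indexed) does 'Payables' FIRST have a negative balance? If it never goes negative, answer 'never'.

After txn 1: Payables=80
After txn 2: Payables=49
After txn 3: Payables=-276

Answer: 3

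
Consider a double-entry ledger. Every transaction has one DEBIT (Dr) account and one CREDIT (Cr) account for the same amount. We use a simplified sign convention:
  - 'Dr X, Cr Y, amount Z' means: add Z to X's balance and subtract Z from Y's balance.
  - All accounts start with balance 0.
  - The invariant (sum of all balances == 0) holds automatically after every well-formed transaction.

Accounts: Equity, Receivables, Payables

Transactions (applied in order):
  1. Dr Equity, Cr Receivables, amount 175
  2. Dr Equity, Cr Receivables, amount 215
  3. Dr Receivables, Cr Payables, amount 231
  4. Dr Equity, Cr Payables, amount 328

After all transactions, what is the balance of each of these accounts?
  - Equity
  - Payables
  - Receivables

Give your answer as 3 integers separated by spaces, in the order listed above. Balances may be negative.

After txn 1 (Dr Equity, Cr Receivables, amount 175): Equity=175 Receivables=-175
After txn 2 (Dr Equity, Cr Receivables, amount 215): Equity=390 Receivables=-390
After txn 3 (Dr Receivables, Cr Payables, amount 231): Equity=390 Payables=-231 Receivables=-159
After txn 4 (Dr Equity, Cr Payables, amount 328): Equity=718 Payables=-559 Receivables=-159

Answer: 718 -559 -159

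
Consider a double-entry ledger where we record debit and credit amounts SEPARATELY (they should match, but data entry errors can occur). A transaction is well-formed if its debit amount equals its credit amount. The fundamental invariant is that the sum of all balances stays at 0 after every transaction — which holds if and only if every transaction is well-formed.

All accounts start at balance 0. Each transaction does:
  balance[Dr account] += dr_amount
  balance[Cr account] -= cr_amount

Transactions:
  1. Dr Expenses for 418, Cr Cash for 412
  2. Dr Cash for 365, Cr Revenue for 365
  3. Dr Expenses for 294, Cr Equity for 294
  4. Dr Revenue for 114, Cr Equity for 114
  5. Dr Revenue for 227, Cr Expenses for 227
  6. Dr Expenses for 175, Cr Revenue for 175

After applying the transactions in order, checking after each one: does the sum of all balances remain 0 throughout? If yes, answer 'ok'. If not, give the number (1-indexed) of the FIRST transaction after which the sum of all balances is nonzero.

After txn 1: dr=418 cr=412 sum_balances=6
After txn 2: dr=365 cr=365 sum_balances=6
After txn 3: dr=294 cr=294 sum_balances=6
After txn 4: dr=114 cr=114 sum_balances=6
After txn 5: dr=227 cr=227 sum_balances=6
After txn 6: dr=175 cr=175 sum_balances=6

Answer: 1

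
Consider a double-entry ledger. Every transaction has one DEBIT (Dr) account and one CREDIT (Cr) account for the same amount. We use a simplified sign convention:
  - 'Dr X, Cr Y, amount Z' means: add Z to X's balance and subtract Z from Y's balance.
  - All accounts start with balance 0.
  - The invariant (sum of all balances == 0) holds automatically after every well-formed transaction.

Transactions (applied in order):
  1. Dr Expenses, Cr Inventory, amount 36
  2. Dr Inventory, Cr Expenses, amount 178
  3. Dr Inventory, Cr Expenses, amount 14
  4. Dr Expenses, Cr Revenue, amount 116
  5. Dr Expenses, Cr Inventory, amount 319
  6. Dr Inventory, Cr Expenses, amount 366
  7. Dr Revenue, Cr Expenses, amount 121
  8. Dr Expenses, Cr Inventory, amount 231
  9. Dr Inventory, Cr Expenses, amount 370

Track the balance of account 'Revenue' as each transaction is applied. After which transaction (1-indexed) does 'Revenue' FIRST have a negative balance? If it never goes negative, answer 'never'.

Answer: 4

Derivation:
After txn 1: Revenue=0
After txn 2: Revenue=0
After txn 3: Revenue=0
After txn 4: Revenue=-116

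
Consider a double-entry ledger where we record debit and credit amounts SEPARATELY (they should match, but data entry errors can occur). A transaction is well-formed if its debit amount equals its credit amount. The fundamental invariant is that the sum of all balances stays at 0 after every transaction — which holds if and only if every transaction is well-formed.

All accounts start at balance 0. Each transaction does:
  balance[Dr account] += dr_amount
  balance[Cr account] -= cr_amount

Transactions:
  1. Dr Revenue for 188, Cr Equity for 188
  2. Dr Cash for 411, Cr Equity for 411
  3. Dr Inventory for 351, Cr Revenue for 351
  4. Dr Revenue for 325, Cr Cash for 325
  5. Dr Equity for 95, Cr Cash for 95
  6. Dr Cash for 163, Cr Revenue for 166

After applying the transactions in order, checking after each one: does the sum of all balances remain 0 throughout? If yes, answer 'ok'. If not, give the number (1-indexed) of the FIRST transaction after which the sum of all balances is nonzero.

Answer: 6

Derivation:
After txn 1: dr=188 cr=188 sum_balances=0
After txn 2: dr=411 cr=411 sum_balances=0
After txn 3: dr=351 cr=351 sum_balances=0
After txn 4: dr=325 cr=325 sum_balances=0
After txn 5: dr=95 cr=95 sum_balances=0
After txn 6: dr=163 cr=166 sum_balances=-3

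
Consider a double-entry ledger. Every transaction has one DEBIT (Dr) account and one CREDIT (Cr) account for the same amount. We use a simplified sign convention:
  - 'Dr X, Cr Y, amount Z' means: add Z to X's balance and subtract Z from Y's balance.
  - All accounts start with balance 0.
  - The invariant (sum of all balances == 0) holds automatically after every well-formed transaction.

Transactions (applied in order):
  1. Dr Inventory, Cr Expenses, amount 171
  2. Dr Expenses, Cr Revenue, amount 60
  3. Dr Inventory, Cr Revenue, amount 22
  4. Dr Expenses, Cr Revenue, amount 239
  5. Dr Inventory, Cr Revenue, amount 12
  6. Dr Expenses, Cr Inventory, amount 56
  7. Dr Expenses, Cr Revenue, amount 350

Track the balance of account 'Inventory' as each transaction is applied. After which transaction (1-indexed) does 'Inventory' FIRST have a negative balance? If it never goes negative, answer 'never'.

After txn 1: Inventory=171
After txn 2: Inventory=171
After txn 3: Inventory=193
After txn 4: Inventory=193
After txn 5: Inventory=205
After txn 6: Inventory=149
After txn 7: Inventory=149

Answer: never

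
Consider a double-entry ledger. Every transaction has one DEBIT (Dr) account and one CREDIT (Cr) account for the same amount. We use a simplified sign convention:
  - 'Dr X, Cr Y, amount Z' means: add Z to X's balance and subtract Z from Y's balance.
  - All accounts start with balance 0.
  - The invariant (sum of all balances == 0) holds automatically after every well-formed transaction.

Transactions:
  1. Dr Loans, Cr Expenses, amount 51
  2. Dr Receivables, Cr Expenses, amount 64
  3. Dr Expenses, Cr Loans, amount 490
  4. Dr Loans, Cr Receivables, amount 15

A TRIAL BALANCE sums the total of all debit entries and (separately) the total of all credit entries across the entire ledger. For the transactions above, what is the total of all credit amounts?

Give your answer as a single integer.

Txn 1: credit+=51
Txn 2: credit+=64
Txn 3: credit+=490
Txn 4: credit+=15
Total credits = 620

Answer: 620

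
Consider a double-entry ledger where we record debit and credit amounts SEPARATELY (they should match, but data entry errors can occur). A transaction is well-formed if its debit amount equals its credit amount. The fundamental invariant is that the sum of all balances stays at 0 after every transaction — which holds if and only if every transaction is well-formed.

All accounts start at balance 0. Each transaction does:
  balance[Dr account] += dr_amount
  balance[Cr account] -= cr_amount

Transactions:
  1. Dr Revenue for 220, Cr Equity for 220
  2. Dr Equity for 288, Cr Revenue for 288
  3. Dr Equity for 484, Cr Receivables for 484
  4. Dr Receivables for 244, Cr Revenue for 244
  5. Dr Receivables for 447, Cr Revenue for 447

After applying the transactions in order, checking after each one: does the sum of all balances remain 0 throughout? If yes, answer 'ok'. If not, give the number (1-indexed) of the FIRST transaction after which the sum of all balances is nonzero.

After txn 1: dr=220 cr=220 sum_balances=0
After txn 2: dr=288 cr=288 sum_balances=0
After txn 3: dr=484 cr=484 sum_balances=0
After txn 4: dr=244 cr=244 sum_balances=0
After txn 5: dr=447 cr=447 sum_balances=0

Answer: ok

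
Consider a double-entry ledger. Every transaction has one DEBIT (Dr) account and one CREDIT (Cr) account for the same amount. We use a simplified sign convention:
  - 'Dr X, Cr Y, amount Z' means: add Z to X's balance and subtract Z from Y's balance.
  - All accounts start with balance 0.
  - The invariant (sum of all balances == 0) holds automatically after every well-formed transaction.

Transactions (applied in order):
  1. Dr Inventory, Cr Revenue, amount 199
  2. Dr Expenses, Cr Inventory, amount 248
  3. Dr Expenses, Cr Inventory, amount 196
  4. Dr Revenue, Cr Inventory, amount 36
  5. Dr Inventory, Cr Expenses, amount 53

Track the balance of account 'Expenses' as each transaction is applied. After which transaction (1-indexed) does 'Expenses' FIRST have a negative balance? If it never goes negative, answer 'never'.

Answer: never

Derivation:
After txn 1: Expenses=0
After txn 2: Expenses=248
After txn 3: Expenses=444
After txn 4: Expenses=444
After txn 5: Expenses=391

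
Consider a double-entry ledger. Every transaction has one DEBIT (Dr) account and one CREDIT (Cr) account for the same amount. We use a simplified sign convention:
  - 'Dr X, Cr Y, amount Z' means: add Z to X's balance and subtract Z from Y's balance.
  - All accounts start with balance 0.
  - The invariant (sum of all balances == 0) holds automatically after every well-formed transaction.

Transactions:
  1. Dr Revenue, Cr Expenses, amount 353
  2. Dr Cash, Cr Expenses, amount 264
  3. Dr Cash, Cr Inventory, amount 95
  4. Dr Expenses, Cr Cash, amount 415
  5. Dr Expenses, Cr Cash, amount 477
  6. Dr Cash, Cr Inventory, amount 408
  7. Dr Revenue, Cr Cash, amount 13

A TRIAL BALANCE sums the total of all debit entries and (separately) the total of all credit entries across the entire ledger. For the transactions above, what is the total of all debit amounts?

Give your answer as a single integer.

Answer: 2025

Derivation:
Txn 1: debit+=353
Txn 2: debit+=264
Txn 3: debit+=95
Txn 4: debit+=415
Txn 5: debit+=477
Txn 6: debit+=408
Txn 7: debit+=13
Total debits = 2025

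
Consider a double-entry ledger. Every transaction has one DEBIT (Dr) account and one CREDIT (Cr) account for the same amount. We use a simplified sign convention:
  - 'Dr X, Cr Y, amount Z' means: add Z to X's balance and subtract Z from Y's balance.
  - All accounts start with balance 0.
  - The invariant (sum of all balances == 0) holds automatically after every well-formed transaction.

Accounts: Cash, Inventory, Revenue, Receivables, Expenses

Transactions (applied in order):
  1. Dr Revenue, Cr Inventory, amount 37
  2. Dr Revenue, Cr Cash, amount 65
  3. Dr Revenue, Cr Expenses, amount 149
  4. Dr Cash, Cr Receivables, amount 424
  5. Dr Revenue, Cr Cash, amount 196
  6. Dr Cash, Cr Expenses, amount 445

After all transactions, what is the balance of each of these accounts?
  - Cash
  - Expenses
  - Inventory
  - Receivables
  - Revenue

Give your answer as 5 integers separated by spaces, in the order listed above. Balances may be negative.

After txn 1 (Dr Revenue, Cr Inventory, amount 37): Inventory=-37 Revenue=37
After txn 2 (Dr Revenue, Cr Cash, amount 65): Cash=-65 Inventory=-37 Revenue=102
After txn 3 (Dr Revenue, Cr Expenses, amount 149): Cash=-65 Expenses=-149 Inventory=-37 Revenue=251
After txn 4 (Dr Cash, Cr Receivables, amount 424): Cash=359 Expenses=-149 Inventory=-37 Receivables=-424 Revenue=251
After txn 5 (Dr Revenue, Cr Cash, amount 196): Cash=163 Expenses=-149 Inventory=-37 Receivables=-424 Revenue=447
After txn 6 (Dr Cash, Cr Expenses, amount 445): Cash=608 Expenses=-594 Inventory=-37 Receivables=-424 Revenue=447

Answer: 608 -594 -37 -424 447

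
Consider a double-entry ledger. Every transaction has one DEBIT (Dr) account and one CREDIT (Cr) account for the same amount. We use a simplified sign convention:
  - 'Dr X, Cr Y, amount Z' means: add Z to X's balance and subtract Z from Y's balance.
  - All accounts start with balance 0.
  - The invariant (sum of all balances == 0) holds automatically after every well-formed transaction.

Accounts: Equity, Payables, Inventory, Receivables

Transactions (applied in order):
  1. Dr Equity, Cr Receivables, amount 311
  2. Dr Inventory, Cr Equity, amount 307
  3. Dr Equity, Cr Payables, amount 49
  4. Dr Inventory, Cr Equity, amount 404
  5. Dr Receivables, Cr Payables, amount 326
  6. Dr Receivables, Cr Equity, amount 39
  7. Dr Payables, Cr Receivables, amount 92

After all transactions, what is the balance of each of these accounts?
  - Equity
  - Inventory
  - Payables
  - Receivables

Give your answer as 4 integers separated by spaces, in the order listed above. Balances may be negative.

Answer: -390 711 -283 -38

Derivation:
After txn 1 (Dr Equity, Cr Receivables, amount 311): Equity=311 Receivables=-311
After txn 2 (Dr Inventory, Cr Equity, amount 307): Equity=4 Inventory=307 Receivables=-311
After txn 3 (Dr Equity, Cr Payables, amount 49): Equity=53 Inventory=307 Payables=-49 Receivables=-311
After txn 4 (Dr Inventory, Cr Equity, amount 404): Equity=-351 Inventory=711 Payables=-49 Receivables=-311
After txn 5 (Dr Receivables, Cr Payables, amount 326): Equity=-351 Inventory=711 Payables=-375 Receivables=15
After txn 6 (Dr Receivables, Cr Equity, amount 39): Equity=-390 Inventory=711 Payables=-375 Receivables=54
After txn 7 (Dr Payables, Cr Receivables, amount 92): Equity=-390 Inventory=711 Payables=-283 Receivables=-38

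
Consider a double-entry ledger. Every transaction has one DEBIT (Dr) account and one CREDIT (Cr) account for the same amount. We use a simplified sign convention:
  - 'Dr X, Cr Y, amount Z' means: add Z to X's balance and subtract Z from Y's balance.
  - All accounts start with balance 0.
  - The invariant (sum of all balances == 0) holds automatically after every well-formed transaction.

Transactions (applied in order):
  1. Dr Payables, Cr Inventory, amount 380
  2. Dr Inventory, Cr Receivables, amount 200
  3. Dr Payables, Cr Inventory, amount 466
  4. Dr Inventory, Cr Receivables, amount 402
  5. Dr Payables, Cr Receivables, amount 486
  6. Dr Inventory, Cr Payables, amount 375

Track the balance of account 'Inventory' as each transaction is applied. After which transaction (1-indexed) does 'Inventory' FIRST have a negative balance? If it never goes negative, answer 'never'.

After txn 1: Inventory=-380

Answer: 1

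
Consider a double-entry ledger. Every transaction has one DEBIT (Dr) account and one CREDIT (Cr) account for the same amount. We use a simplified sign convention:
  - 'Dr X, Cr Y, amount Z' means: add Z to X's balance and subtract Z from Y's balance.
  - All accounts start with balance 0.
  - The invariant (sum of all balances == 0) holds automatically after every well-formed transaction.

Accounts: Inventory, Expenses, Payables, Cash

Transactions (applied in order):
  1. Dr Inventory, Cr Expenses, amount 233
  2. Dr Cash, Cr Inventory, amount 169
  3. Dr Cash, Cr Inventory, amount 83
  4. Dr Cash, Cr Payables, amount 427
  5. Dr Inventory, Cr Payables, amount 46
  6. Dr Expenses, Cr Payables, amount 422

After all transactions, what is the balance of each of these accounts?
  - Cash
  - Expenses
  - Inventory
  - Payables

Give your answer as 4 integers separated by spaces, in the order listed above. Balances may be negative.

After txn 1 (Dr Inventory, Cr Expenses, amount 233): Expenses=-233 Inventory=233
After txn 2 (Dr Cash, Cr Inventory, amount 169): Cash=169 Expenses=-233 Inventory=64
After txn 3 (Dr Cash, Cr Inventory, amount 83): Cash=252 Expenses=-233 Inventory=-19
After txn 4 (Dr Cash, Cr Payables, amount 427): Cash=679 Expenses=-233 Inventory=-19 Payables=-427
After txn 5 (Dr Inventory, Cr Payables, amount 46): Cash=679 Expenses=-233 Inventory=27 Payables=-473
After txn 6 (Dr Expenses, Cr Payables, amount 422): Cash=679 Expenses=189 Inventory=27 Payables=-895

Answer: 679 189 27 -895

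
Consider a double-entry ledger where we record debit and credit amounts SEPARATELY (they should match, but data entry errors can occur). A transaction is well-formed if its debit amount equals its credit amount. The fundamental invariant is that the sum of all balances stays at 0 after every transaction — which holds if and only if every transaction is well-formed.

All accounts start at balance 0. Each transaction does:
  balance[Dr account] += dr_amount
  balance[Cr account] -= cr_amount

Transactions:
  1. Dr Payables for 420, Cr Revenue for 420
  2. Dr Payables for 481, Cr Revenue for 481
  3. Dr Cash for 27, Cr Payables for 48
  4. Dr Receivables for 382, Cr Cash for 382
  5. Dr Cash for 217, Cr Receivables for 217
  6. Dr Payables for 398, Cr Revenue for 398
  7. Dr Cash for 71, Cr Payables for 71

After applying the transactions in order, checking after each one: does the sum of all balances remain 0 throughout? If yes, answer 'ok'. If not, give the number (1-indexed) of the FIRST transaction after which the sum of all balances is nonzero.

Answer: 3

Derivation:
After txn 1: dr=420 cr=420 sum_balances=0
After txn 2: dr=481 cr=481 sum_balances=0
After txn 3: dr=27 cr=48 sum_balances=-21
After txn 4: dr=382 cr=382 sum_balances=-21
After txn 5: dr=217 cr=217 sum_balances=-21
After txn 6: dr=398 cr=398 sum_balances=-21
After txn 7: dr=71 cr=71 sum_balances=-21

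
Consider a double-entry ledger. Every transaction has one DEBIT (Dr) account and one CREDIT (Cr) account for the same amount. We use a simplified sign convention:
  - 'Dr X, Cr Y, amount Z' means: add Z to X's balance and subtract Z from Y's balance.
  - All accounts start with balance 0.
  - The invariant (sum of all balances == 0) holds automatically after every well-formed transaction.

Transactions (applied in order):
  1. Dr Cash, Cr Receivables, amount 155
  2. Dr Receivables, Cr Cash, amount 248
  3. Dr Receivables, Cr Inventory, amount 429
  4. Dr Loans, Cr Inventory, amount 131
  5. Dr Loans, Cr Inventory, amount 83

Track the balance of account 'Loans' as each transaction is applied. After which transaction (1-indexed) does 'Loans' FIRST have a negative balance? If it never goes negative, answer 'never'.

Answer: never

Derivation:
After txn 1: Loans=0
After txn 2: Loans=0
After txn 3: Loans=0
After txn 4: Loans=131
After txn 5: Loans=214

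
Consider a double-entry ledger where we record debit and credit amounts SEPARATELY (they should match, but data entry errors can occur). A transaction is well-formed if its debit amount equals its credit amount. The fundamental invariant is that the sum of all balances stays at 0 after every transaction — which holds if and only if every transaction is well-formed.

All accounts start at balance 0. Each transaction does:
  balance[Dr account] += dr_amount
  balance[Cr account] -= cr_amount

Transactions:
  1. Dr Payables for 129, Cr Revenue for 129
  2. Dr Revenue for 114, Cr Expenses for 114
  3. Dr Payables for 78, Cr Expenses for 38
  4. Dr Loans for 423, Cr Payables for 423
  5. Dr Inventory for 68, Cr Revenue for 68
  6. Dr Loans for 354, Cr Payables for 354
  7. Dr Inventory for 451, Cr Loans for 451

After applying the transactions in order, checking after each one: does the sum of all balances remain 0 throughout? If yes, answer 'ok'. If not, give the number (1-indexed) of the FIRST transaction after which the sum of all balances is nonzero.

After txn 1: dr=129 cr=129 sum_balances=0
After txn 2: dr=114 cr=114 sum_balances=0
After txn 3: dr=78 cr=38 sum_balances=40
After txn 4: dr=423 cr=423 sum_balances=40
After txn 5: dr=68 cr=68 sum_balances=40
After txn 6: dr=354 cr=354 sum_balances=40
After txn 7: dr=451 cr=451 sum_balances=40

Answer: 3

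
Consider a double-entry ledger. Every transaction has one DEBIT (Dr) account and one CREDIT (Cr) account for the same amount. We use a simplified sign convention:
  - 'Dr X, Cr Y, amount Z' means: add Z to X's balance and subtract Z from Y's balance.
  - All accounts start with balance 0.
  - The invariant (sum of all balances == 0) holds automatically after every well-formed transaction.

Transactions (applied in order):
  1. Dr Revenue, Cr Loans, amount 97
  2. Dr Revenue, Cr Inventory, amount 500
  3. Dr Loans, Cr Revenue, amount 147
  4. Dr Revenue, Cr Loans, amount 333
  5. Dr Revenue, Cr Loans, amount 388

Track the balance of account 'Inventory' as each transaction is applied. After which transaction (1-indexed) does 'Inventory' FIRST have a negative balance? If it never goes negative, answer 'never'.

Answer: 2

Derivation:
After txn 1: Inventory=0
After txn 2: Inventory=-500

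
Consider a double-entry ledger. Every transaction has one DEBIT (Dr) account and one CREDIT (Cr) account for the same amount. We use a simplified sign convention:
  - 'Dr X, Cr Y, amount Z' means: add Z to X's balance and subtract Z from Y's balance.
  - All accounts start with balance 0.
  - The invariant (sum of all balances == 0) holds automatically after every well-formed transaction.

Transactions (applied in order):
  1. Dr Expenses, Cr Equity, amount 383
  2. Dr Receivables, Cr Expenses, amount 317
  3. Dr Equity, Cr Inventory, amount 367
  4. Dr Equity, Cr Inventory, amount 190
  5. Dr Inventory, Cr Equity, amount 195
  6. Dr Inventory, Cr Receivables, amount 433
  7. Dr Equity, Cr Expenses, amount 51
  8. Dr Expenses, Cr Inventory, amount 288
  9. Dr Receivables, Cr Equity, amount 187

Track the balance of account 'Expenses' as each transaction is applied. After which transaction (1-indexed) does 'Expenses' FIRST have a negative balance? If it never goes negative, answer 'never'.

Answer: never

Derivation:
After txn 1: Expenses=383
After txn 2: Expenses=66
After txn 3: Expenses=66
After txn 4: Expenses=66
After txn 5: Expenses=66
After txn 6: Expenses=66
After txn 7: Expenses=15
After txn 8: Expenses=303
After txn 9: Expenses=303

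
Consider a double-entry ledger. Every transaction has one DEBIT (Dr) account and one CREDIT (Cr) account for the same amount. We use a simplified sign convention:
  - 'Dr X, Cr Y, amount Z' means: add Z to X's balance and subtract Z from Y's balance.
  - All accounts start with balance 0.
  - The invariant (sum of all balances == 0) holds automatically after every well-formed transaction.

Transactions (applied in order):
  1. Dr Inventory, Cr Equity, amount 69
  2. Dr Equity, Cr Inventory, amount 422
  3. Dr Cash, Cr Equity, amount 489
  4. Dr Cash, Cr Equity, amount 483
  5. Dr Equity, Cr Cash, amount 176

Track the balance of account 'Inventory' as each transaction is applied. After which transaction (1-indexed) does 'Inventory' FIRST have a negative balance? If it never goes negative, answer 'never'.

After txn 1: Inventory=69
After txn 2: Inventory=-353

Answer: 2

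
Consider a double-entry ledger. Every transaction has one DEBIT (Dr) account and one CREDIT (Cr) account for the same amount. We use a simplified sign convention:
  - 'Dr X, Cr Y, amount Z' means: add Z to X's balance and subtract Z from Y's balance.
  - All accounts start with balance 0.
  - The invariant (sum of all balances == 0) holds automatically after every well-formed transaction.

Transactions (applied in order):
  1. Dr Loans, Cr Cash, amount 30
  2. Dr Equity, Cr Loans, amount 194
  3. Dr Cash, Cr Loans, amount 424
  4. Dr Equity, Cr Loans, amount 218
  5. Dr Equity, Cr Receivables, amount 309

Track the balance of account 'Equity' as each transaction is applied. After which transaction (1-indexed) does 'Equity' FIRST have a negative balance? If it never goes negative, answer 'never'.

After txn 1: Equity=0
After txn 2: Equity=194
After txn 3: Equity=194
After txn 4: Equity=412
After txn 5: Equity=721

Answer: never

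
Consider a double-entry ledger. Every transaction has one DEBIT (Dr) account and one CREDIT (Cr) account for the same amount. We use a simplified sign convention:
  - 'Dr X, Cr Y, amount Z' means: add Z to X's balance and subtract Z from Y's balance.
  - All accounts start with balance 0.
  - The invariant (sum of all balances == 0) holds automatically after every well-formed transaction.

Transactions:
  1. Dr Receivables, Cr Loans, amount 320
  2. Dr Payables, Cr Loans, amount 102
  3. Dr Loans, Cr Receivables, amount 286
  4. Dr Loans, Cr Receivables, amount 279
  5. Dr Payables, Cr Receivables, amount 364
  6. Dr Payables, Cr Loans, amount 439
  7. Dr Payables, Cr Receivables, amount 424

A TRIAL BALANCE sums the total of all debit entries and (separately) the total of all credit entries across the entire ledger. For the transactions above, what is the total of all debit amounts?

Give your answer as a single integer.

Answer: 2214

Derivation:
Txn 1: debit+=320
Txn 2: debit+=102
Txn 3: debit+=286
Txn 4: debit+=279
Txn 5: debit+=364
Txn 6: debit+=439
Txn 7: debit+=424
Total debits = 2214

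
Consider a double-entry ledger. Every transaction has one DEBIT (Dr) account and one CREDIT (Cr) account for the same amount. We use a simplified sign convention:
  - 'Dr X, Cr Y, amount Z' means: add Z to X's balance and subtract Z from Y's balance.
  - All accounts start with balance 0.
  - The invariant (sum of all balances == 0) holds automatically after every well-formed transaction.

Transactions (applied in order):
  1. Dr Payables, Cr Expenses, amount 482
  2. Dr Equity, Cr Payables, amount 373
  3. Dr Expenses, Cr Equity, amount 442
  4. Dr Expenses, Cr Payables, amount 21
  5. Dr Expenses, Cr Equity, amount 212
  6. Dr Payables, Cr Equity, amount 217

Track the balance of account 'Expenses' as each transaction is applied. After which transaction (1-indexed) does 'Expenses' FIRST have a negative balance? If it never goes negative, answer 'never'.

Answer: 1

Derivation:
After txn 1: Expenses=-482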